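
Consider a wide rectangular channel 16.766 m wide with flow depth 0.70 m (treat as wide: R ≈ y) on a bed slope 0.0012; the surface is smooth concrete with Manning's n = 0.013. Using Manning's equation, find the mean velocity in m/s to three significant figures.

2.10 m/s

A = b·y = 16.766 × 0.70 = 11.74 m²
Wide channel: R ≈ y = 0.70 m
Q = (1/n)·A·R^(2/3)·S^(1/2) = (1/0.013) × 11.74 × 0.7000^(2/3) × 0.0012^(1/2) = 24.66 m³/s
V = Q/A = 24.66/11.74 = 2.101 m/s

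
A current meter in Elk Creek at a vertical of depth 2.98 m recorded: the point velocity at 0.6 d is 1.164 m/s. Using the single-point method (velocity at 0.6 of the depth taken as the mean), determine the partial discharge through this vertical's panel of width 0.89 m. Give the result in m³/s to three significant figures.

v̄ = v₀.₆ = 1.164 m/s
q = v̄ × d × w = 1.164 × 2.98 × 0.89 = 3.087 m³/s

3.09 m³/s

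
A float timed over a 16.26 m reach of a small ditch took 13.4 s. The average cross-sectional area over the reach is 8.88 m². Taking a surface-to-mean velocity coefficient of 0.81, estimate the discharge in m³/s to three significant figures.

8.73 m³/s

v_surface = L / t̄ = 16.26 / 13.4 = 1.213 m/s
v_mean = 0.81 × 1.213 = 0.9829 m/s
Q = A × v_mean = 8.88 × 0.9829 = 8.728 m³/s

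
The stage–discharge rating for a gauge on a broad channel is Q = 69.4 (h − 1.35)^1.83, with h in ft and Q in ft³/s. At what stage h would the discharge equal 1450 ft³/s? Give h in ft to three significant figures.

6.61 ft

h − h₀ = (Q/C)^(1/b) = (1450/69.4)^(1/1.83) = 5.264 ft
h = 1.35 + 5.264 = 6.614 ft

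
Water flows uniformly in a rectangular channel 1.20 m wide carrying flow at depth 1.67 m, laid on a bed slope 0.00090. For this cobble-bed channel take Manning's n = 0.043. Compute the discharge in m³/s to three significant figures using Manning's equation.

A = b·y = 1.20 × 1.67 = 2.004 m²
P = b + 2y = 1.20 + 2×1.67 = 4.540 m
R = A/P = 2.004/4.540 = 0.4414 m
Q = (1/n)·A·R^(2/3)·S^(1/2) = (1/0.043) × 2.004 × 0.4414^(2/3) × 0.00090^(1/2) = 0.8105 m³/s

0.811 m³/s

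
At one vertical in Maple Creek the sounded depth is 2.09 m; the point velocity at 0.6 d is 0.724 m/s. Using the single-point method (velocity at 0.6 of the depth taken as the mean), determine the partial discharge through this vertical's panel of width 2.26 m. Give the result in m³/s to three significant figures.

v̄ = v₀.₆ = 0.724 m/s
q = v̄ × d × w = 0.7240 × 2.09 × 2.26 = 3.420 m³/s

3.42 m³/s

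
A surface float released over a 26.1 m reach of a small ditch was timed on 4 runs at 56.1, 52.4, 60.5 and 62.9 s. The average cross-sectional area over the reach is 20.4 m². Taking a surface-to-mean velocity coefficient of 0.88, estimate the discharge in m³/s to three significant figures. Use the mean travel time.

8.08 m³/s

t̄ = (56.1 + 52.4 + 60.5 + 62.9) / 4 = 57.975 s
v_surface = L / t̄ = 26.1 / 57.975 = 0.4502 m/s
v_mean = 0.88 × 0.4502 = 0.3962 m/s
Q = A × v_mean = 20.4 × 0.3962 = 8.082 m³/s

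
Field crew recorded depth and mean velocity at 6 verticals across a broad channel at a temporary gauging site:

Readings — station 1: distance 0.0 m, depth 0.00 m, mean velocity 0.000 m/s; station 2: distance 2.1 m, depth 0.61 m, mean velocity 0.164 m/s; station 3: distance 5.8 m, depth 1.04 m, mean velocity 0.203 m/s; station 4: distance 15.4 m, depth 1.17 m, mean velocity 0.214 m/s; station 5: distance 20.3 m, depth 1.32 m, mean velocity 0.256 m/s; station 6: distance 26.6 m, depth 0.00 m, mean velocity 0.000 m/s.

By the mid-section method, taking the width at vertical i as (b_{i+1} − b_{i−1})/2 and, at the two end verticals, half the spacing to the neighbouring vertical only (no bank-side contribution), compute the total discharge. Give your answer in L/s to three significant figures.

5400 L/s

w_2 = (5.8 − 0.0)/2 = 2.9 m; q_2 = 0.164 × 0.61 × 2.9 = 0.2901 m³/s
w_3 = (15.4 − 2.1)/2 = 6.65 m; q_3 = 0.203 × 1.04 × 6.65 = 1.404 m³/s
w_4 = (20.3 − 5.8)/2 = 7.25 m; q_4 = 0.214 × 1.17 × 7.25 = 1.815 m³/s
w_5 = (26.6 − 15.4)/2 = 5.6 m; q_5 = 0.256 × 1.32 × 5.6 = 1.892 m³/s
Stations 1, 6 contribute zero (depth or velocity is 0).
Q = Σ qᵢ = 5.402 m³/s
= 5.402 × 1000 = 5402 L/s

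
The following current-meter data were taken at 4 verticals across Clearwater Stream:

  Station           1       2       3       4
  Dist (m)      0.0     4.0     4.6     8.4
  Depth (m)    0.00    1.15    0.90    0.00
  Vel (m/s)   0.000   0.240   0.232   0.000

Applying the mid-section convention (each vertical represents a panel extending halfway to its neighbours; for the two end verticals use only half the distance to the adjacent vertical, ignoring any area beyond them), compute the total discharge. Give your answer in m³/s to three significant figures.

1.09 m³/s

w_2 = (4.6 − 0.0)/2 = 2.3 m; q_2 = 0.240 × 1.15 × 2.3 = 0.6348 m³/s
w_3 = (8.4 − 4.0)/2 = 2.2 m; q_3 = 0.232 × 0.90 × 2.2 = 0.4594 m³/s
Stations 1, 4 contribute zero (depth or velocity is 0).
Q = Σ qᵢ = 1.094 m³/s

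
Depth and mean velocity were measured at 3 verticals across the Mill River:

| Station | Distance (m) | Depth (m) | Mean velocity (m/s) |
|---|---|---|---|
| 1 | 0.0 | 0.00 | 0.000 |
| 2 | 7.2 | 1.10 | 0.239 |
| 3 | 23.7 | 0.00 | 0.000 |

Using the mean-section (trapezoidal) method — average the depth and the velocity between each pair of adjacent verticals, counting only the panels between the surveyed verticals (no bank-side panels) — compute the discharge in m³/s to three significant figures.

1.56 m³/s

Panel 1-2: Δb = 7.2 m, d̄ = (0.00+1.10)/2 = 0.55, v̄ = (0.000+0.239)/2 = 0.1195 → q = 7.2×0.55×0.1195 = 0.4732 m³/s
Panel 2-3: Δb = 16.5 m, d̄ = (1.10+0.00)/2 = 0.55, v̄ = (0.239+0.000)/2 = 0.1195 → q = 16.5×0.55×0.1195 = 1.084 m³/s
Q = Σ q = 1.558 m³/s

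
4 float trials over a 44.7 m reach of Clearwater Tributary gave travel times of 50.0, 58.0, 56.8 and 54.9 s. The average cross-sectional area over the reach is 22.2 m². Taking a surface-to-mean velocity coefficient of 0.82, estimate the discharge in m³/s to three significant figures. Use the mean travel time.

t̄ = (50.0 + 58.0 + 56.8 + 54.9) / 4 = 54.925 s
v_surface = L / t̄ = 44.7 / 54.925 = 0.8138 m/s
v_mean = 0.82 × 0.8138 = 0.6673 m/s
Q = A × v_mean = 22.2 × 0.6673 = 14.82 m³/s

14.8 m³/s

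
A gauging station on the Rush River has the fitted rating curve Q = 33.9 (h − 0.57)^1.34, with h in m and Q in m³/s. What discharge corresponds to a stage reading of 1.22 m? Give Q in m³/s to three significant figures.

Q = 33.9 × (1.22 − 0.57)^1.34 = 33.9 × 0.65^1.34 = 19.03 m³/s

19.0 m³/s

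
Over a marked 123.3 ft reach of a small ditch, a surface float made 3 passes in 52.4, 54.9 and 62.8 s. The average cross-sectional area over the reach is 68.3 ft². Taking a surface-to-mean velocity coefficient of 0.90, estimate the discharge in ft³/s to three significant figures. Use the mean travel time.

t̄ = (52.4 + 54.9 + 62.8) / 3 = 56.7 s
v_surface = L / t̄ = 123.3 / 56.7 = 2.175 ft/s
v_mean = 0.90 × 2.175 = 1.957 ft/s
Q = A × v_mean = 68.3 × 1.957 = 133.7 ft³/s

134 ft³/s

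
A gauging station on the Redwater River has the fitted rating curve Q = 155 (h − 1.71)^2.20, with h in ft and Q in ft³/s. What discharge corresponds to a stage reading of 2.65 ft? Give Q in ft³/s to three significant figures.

135 ft³/s

Q = 155 × (2.65 − 1.71)^2.20 = 155 × 0.94^2.20 = 135.3 ft³/s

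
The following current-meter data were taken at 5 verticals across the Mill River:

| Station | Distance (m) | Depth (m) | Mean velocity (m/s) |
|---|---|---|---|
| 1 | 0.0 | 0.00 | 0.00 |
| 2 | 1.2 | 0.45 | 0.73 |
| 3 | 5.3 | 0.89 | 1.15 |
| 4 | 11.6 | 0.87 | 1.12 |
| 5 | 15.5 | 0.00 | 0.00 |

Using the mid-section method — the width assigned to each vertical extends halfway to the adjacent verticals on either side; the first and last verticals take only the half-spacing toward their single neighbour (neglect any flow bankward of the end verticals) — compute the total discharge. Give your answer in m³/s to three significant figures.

11.2 m³/s

w_2 = (5.3 − 0.0)/2 = 2.65 m; q_2 = 0.73 × 0.45 × 2.65 = 0.8705 m³/s
w_3 = (11.6 − 1.2)/2 = 5.2 m; q_3 = 1.15 × 0.89 × 5.2 = 5.322 m³/s
w_4 = (15.5 − 5.3)/2 = 5.1 m; q_4 = 1.12 × 0.87 × 5.1 = 4.969 m³/s
Stations 1, 5 contribute zero (depth or velocity is 0).
Q = Σ qᵢ = 11.16 m³/s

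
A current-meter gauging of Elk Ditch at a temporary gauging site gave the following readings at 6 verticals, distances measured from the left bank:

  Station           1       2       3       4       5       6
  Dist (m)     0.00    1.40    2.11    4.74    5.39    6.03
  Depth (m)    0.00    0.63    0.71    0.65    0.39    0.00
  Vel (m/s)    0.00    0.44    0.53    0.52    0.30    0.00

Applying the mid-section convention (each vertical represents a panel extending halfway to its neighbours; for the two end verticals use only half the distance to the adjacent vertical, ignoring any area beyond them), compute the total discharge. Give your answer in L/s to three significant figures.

1550 L/s

w_2 = (2.11 − 0.00)/2 = 1.055 m; q_2 = 0.44 × 0.63 × 1.055 = 0.2924 m³/s
w_3 = (4.74 − 1.40)/2 = 1.67 m; q_3 = 0.53 × 0.71 × 1.67 = 0.6284 m³/s
w_4 = (5.39 − 2.11)/2 = 1.64 m; q_4 = 0.52 × 0.65 × 1.64 = 0.5543 m³/s
w_5 = (6.03 − 4.74)/2 = 0.645 m; q_5 = 0.30 × 0.39 × 0.645 = 0.07547 m³/s
Stations 1, 6 contribute zero (depth or velocity is 0).
Q = Σ qᵢ = 1.551 m³/s
= 1.551 × 1000 = 1551 L/s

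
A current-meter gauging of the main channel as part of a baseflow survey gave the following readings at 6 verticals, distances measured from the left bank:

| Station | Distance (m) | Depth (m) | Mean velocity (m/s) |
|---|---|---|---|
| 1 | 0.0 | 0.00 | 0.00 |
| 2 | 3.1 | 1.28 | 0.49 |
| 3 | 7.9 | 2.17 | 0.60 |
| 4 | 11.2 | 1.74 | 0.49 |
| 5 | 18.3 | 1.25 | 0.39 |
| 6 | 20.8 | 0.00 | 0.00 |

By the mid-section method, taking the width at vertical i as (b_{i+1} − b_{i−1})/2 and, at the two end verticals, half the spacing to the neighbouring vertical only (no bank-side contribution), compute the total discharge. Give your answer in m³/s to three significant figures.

14.5 m³/s

w_2 = (7.9 − 0.0)/2 = 3.95 m; q_2 = 0.49 × 1.28 × 3.95 = 2.477 m³/s
w_3 = (11.2 − 3.1)/2 = 4.05 m; q_3 = 0.60 × 2.17 × 4.05 = 5.273 m³/s
w_4 = (18.3 − 7.9)/2 = 5.2 m; q_4 = 0.49 × 1.74 × 5.2 = 4.434 m³/s
w_5 = (20.8 − 11.2)/2 = 4.8 m; q_5 = 0.39 × 1.25 × 4.8 = 2.340 m³/s
Stations 1, 6 contribute zero (depth or velocity is 0).
Q = Σ qᵢ = 14.52 m³/s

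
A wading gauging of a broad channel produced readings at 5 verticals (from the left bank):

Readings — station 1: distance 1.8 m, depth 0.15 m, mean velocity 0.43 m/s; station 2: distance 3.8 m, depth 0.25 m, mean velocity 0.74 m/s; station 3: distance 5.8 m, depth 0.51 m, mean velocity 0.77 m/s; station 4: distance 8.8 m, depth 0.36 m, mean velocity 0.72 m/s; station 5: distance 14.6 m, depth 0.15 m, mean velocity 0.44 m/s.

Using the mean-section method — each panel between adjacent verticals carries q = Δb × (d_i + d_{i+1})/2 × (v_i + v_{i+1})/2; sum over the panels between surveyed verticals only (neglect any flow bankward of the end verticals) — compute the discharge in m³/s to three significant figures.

2.64 m³/s

Panel 1-2: Δb = 2 m, d̄ = (0.15+0.25)/2 = 0.2, v̄ = (0.43+0.74)/2 = 0.585 → q = 2×0.2×0.585 = 0.2340 m³/s
Panel 2-3: Δb = 2 m, d̄ = (0.25+0.51)/2 = 0.38, v̄ = (0.74+0.77)/2 = 0.755 → q = 2×0.38×0.755 = 0.5738 m³/s
Panel 3-4: Δb = 3 m, d̄ = (0.51+0.36)/2 = 0.435, v̄ = (0.77+0.72)/2 = 0.745 → q = 3×0.435×0.745 = 0.9722 m³/s
Panel 4-5: Δb = 5.8 m, d̄ = (0.36+0.15)/2 = 0.255, v̄ = (0.72+0.44)/2 = 0.58 → q = 5.8×0.255×0.58 = 0.8578 m³/s
Q = Σ q = 2.638 m³/s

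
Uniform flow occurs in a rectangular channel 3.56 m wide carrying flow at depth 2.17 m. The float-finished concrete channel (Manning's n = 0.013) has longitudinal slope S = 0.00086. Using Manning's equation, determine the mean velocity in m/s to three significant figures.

A = b·y = 3.56 × 2.17 = 7.725 m²
P = b + 2y = 3.56 + 2×2.17 = 7.900 m
R = A/P = 7.725/7.900 = 0.9779 m
Q = (1/n)·A·R^(2/3)·S^(1/2) = (1/0.013) × 7.725 × 0.9779^(2/3) × 0.00086^(1/2) = 17.17 m³/s
V = Q/A = 17.17/7.725 = 2.222 m/s

2.22 m/s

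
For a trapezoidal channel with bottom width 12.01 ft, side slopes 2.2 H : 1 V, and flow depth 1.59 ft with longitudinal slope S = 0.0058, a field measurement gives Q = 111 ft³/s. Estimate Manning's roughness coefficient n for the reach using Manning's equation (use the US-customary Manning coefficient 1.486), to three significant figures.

0.0292

A = (b + z·y)·y = (12.01 + 2.2×1.59)×1.59 = 24.66 ft²
P = b + 2y√(1+z²) = 12.01 + 2×1.59×√(1+2.2²) = 19.69 ft
R = A/P = 24.66/19.69 = 1.252 ft
n = (1.486/Q)·A·R^(2/3)·S^(1/2) = (1.486/111) × 24.66 × 1.162 × 0.07616 = 0.02920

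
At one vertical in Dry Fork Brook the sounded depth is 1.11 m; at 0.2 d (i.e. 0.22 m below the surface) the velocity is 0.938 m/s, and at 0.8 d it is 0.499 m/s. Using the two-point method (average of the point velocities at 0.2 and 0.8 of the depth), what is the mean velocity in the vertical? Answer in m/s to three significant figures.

v̄ = (0.938 + 0.499) / 2 = 0.7185 m/s

0.719 m/s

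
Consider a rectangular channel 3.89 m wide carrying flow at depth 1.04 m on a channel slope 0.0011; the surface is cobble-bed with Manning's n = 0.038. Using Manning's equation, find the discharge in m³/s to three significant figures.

2.72 m³/s

A = b·y = 3.89 × 1.04 = 4.046 m²
P = b + 2y = 3.89 + 2×1.04 = 5.970 m
R = A/P = 4.046/5.970 = 0.6777 m
Q = (1/n)·A·R^(2/3)·S^(1/2) = (1/0.038) × 4.046 × 0.6777^(2/3) × 0.0011^(1/2) = 2.724 m³/s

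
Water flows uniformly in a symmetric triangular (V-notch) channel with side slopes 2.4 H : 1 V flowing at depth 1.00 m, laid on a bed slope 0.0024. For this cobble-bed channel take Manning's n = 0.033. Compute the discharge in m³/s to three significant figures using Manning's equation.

2.13 m³/s

A = z·y² = 2.4×1.00² = 2.400 m²
P = 2y√(1+z²) = 2×1.00×√(1+2.4²) = 5.200 m
R = A/P = 2.400/5.200 = 0.4615 m
Q = (1/n)·A·R^(2/3)·S^(1/2) = (1/0.033) × 2.400 × 0.4615^(2/3) × 0.0024^(1/2) = 2.128 m³/s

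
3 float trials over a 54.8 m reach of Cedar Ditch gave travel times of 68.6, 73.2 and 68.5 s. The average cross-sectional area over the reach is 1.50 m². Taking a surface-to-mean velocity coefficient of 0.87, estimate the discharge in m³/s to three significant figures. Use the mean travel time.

1.02 m³/s

t̄ = (68.6 + 73.2 + 68.5) / 3 = 70.1 s
v_surface = L / t̄ = 54.8 / 70.1 = 0.7817 m/s
v_mean = 0.87 × 0.7817 = 0.6801 m/s
Q = A × v_mean = 1.50 × 0.6801 = 1.020 m³/s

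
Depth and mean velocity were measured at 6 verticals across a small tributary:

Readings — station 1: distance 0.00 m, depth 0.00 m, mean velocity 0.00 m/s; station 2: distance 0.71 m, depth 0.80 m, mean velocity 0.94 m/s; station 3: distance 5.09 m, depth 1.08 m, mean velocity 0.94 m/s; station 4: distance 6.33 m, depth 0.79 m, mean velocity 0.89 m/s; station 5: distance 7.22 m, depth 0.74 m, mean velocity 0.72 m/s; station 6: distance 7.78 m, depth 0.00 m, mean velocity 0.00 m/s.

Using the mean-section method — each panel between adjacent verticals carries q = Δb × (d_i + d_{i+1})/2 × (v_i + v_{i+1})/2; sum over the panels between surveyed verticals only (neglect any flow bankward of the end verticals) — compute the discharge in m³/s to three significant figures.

5.69 m³/s

Panel 1-2: Δb = 0.71 m, d̄ = (0.00+0.80)/2 = 0.4, v̄ = (0.00+0.94)/2 = 0.47 → q = 0.71×0.4×0.47 = 0.1335 m³/s
Panel 2-3: Δb = 4.38 m, d̄ = (0.80+1.08)/2 = 0.94, v̄ = (0.94+0.94)/2 = 0.94 → q = 4.38×0.94×0.94 = 3.870 m³/s
Panel 3-4: Δb = 1.24 m, d̄ = (1.08+0.79)/2 = 0.935, v̄ = (0.94+0.89)/2 = 0.915 → q = 1.24×0.935×0.915 = 1.061 m³/s
Panel 4-5: Δb = 0.89 m, d̄ = (0.79+0.74)/2 = 0.765, v̄ = (0.89+0.72)/2 = 0.805 → q = 0.89×0.765×0.805 = 0.5481 m³/s
Panel 5-6: Δb = 0.56 m, d̄ = (0.74+0.00)/2 = 0.37, v̄ = (0.72+0.00)/2 = 0.36 → q = 0.56×0.37×0.36 = 0.07459 m³/s
Q = Σ q = 5.687 m³/s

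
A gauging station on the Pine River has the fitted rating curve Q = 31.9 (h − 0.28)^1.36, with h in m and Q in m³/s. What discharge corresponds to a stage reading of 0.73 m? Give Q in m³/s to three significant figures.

Q = 31.9 × (0.73 − 0.28)^1.36 = 31.9 × 0.45^1.36 = 10.77 m³/s

10.8 m³/s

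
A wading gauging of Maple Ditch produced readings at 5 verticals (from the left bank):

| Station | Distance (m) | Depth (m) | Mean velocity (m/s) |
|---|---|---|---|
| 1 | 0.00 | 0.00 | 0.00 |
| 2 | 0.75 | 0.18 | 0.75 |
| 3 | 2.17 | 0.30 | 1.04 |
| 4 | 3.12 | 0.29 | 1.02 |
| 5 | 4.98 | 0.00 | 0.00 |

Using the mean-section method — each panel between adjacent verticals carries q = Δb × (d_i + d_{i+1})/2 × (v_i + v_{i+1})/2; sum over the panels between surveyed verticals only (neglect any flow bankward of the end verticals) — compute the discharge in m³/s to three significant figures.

Panel 1-2: Δb = 0.75 m, d̄ = (0.00+0.18)/2 = 0.09, v̄ = (0.00+0.75)/2 = 0.375 → q = 0.75×0.09×0.375 = 0.02531 m³/s
Panel 2-3: Δb = 1.42 m, d̄ = (0.18+0.30)/2 = 0.24, v̄ = (0.75+1.04)/2 = 0.895 → q = 1.42×0.24×0.895 = 0.3050 m³/s
Panel 3-4: Δb = 0.95 m, d̄ = (0.30+0.29)/2 = 0.295, v̄ = (1.04+1.02)/2 = 1.03 → q = 0.95×0.295×1.03 = 0.2887 m³/s
Panel 4-5: Δb = 1.86 m, d̄ = (0.29+0.00)/2 = 0.145, v̄ = (1.02+0.00)/2 = 0.51 → q = 1.86×0.145×0.51 = 0.1375 m³/s
Q = Σ q = 0.7565 m³/s

0.757 m³/s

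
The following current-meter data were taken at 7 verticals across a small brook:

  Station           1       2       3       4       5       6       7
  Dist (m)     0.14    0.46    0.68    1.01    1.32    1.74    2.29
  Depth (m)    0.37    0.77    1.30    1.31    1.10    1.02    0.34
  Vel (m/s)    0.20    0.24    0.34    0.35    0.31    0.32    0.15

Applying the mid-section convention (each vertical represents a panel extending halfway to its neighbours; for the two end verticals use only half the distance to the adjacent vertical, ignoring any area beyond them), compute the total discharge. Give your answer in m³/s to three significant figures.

0.627 m³/s

w_1 = (0.46 − 0.14)/2 = 0.16 m; q_1 = 0.20 × 0.37 × 0.16 = 0.01184 m³/s
w_2 = (0.68 − 0.14)/2 = 0.27 m; q_2 = 0.24 × 0.77 × 0.27 = 0.04990 m³/s
w_3 = (1.01 − 0.46)/2 = 0.275 m; q_3 = 0.34 × 1.30 × 0.275 = 0.1216 m³/s
w_4 = (1.32 − 0.68)/2 = 0.32 m; q_4 = 0.35 × 1.31 × 0.32 = 0.1467 m³/s
w_5 = (1.74 − 1.01)/2 = 0.365 m; q_5 = 0.31 × 1.10 × 0.365 = 0.1245 m³/s
w_6 = (2.29 − 1.32)/2 = 0.485 m; q_6 = 0.32 × 1.02 × 0.485 = 0.1583 m³/s
w_7 = (2.29 − 1.74)/2 = 0.275 m; q_7 = 0.15 × 0.34 × 0.275 = 0.01403 m³/s
Q = Σ qᵢ = 0.6268 m³/s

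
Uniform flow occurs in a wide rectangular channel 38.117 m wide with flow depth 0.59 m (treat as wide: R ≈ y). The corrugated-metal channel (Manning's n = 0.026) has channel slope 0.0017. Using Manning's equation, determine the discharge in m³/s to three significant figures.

A = b·y = 38.117 × 0.59 = 22.49 m²
Wide channel: R ≈ y = 0.59 m
Q = (1/n)·A·R^(2/3)·S^(1/2) = (1/0.026) × 22.49 × 0.5900^(2/3) × 0.0017^(1/2) = 25.09 m³/s

25.1 m³/s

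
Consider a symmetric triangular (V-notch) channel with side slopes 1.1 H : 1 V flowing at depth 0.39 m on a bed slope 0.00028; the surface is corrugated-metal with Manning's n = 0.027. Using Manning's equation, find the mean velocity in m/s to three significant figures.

0.170 m/s

A = z·y² = 1.1×0.39² = 0.1673 m²
P = 2y√(1+z²) = 2×0.39×√(1+1.1²) = 1.160 m
R = A/P = 0.1673/1.160 = 0.1443 m
Q = (1/n)·A·R^(2/3)·S^(1/2) = (1/0.027) × 0.1673 × 0.1443^(2/3) × 0.00028^(1/2) = 0.02852 m³/s
V = Q/A = 0.02852/0.1673 = 0.1705 m/s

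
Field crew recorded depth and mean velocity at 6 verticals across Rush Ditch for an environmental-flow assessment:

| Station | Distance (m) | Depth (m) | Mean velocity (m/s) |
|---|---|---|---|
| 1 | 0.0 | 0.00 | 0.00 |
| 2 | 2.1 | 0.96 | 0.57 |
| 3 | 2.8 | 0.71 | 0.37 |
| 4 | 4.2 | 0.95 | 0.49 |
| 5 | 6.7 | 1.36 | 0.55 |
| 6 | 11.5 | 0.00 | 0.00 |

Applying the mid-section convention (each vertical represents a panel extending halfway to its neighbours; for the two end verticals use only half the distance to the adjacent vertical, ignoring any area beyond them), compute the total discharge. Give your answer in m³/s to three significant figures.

w_2 = (2.8 − 0.0)/2 = 1.4 m; q_2 = 0.57 × 0.96 × 1.4 = 0.7661 m³/s
w_3 = (4.2 − 2.1)/2 = 1.05 m; q_3 = 0.37 × 0.71 × 1.05 = 0.2758 m³/s
w_4 = (6.7 − 2.8)/2 = 1.95 m; q_4 = 0.49 × 0.95 × 1.95 = 0.9077 m³/s
w_5 = (11.5 − 4.2)/2 = 3.65 m; q_5 = 0.55 × 1.36 × 3.65 = 2.730 m³/s
Stations 1, 6 contribute zero (depth or velocity is 0).
Q = Σ qᵢ = 4.680 m³/s

4.68 m³/s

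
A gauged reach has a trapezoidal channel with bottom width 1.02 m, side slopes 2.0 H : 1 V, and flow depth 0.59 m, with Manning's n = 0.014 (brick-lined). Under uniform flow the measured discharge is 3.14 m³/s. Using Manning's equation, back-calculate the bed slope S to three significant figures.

A = (b + z·y)·y = (1.02 + 2.0×0.59)×0.59 = 1.298 m²
P = b + 2y√(1+z²) = 1.02 + 2×0.59×√(1+2.0²) = 3.659 m
R = A/P = 1.298/3.659 = 0.3548 m
S = (Q·n / (1·A·R^(2/3)))² = (3.14×0.014 / (1×1.298×0.5012))² = 0.004567

0.00457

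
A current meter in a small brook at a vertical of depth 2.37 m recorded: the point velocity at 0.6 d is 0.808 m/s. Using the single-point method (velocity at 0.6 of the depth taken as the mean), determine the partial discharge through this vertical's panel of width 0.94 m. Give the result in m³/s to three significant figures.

v̄ = v₀.₆ = 0.808 m/s
q = v̄ × d × w = 0.8080 × 2.37 × 0.94 = 1.800 m³/s

1.80 m³/s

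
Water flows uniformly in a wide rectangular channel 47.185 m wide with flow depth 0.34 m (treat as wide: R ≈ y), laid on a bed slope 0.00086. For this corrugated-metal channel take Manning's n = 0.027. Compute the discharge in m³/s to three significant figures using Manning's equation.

A = b·y = 47.185 × 0.34 = 16.04 m²
Wide channel: R ≈ y = 0.34 m
Q = (1/n)·A·R^(2/3)·S^(1/2) = (1/0.027) × 16.04 × 0.3400^(2/3) × 0.00086^(1/2) = 8.488 m³/s

8.49 m³/s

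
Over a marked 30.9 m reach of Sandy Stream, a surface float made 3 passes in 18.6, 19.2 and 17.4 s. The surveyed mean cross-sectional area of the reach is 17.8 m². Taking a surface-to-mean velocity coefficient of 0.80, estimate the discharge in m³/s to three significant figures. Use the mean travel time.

23.9 m³/s

t̄ = (18.6 + 19.2 + 17.4) / 3 = 18.4 s
v_surface = L / t̄ = 30.9 / 18.4 = 1.679 m/s
v_mean = 0.80 × 1.679 = 1.343 m/s
Q = A × v_mean = 17.8 × 1.343 = 23.91 m³/s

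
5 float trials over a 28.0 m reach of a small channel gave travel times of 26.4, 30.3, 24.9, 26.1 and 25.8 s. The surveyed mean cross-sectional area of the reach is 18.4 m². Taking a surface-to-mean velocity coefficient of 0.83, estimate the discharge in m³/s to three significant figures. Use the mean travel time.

16.0 m³/s

t̄ = (26.4 + 30.3 + 24.9 + 26.1 + 25.8) / 5 = 26.7 s
v_surface = L / t̄ = 28.0 / 26.7 = 1.049 m/s
v_mean = 0.83 × 1.049 = 0.8704 m/s
Q = A × v_mean = 18.4 × 0.8704 = 16.02 m³/s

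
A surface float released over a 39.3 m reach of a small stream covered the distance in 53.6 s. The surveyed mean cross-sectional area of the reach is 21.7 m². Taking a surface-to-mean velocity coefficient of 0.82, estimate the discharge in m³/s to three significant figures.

13.0 m³/s

v_surface = L / t̄ = 39.3 / 53.6 = 0.7332 m/s
v_mean = 0.82 × 0.7332 = 0.6012 m/s
Q = A × v_mean = 21.7 × 0.6012 = 13.05 m³/s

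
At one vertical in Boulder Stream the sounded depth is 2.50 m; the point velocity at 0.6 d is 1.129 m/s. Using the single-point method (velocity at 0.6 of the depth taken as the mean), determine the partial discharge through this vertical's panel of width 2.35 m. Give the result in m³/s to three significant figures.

v̄ = v₀.₆ = 1.129 m/s
q = v̄ × d × w = 1.129 × 2.50 × 2.35 = 6.633 m³/s

6.63 m³/s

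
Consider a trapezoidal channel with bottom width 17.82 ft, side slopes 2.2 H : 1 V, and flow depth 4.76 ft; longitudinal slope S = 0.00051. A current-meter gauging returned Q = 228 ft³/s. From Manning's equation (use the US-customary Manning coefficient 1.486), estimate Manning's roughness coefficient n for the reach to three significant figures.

A = (b + z·y)·y = (17.82 + 2.2×4.76)×4.76 = 134.7 ft²
P = b + 2y√(1+z²) = 17.82 + 2×4.76×√(1+2.2²) = 40.83 ft
R = A/P = 134.7/40.83 = 3.299 ft
n = (1.486/Q)·A·R^(2/3)·S^(1/2) = (1.486/228) × 134.7 × 2.216 × 0.02258 = 0.04392

0.0439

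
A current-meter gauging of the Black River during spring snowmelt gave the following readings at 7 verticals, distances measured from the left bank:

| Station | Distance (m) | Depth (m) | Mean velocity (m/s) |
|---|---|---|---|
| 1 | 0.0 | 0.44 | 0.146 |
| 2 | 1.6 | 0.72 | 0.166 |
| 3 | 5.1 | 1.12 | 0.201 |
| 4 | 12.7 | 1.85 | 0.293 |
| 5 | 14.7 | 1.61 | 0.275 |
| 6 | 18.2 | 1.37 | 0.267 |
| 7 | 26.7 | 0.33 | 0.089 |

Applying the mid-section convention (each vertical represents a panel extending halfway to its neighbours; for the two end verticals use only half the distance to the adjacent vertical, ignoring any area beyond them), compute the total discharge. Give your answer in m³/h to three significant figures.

w_1 = (1.6 − 0.0)/2 = 0.8 m; q_1 = 0.146 × 0.44 × 0.8 = 0.05139 m³/s
w_2 = (5.1 − 0.0)/2 = 2.55 m; q_2 = 0.166 × 0.72 × 2.55 = 0.3048 m³/s
w_3 = (12.7 − 1.6)/2 = 5.55 m; q_3 = 0.201 × 1.12 × 5.55 = 1.249 m³/s
w_4 = (14.7 − 5.1)/2 = 4.8 m; q_4 = 0.293 × 1.85 × 4.8 = 2.602 m³/s
w_5 = (18.2 − 12.7)/2 = 2.75 m; q_5 = 0.275 × 1.61 × 2.75 = 1.218 m³/s
w_6 = (26.7 − 14.7)/2 = 6 m; q_6 = 0.267 × 1.37 × 6 = 2.195 m³/s
w_7 = (26.7 − 18.2)/2 = 4.25 m; q_7 = 0.089 × 0.33 × 4.25 = 0.1248 m³/s
Q = Σ qᵢ = 7.745 m³/s
= 7.745 × 3600 = 27880 m³/h

27900 m³/h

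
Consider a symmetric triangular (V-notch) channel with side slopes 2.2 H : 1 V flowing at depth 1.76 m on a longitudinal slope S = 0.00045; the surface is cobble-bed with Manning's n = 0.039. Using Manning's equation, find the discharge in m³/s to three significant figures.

A = z·y² = 2.2×1.76² = 6.815 m²
P = 2y√(1+z²) = 2×1.76×√(1+2.2²) = 8.506 m
R = A/P = 6.815/8.506 = 0.8011 m
Q = (1/n)·A·R^(2/3)·S^(1/2) = (1/0.039) × 6.815 × 0.8011^(2/3) × 0.00045^(1/2) = 3.197 m³/s

3.20 m³/s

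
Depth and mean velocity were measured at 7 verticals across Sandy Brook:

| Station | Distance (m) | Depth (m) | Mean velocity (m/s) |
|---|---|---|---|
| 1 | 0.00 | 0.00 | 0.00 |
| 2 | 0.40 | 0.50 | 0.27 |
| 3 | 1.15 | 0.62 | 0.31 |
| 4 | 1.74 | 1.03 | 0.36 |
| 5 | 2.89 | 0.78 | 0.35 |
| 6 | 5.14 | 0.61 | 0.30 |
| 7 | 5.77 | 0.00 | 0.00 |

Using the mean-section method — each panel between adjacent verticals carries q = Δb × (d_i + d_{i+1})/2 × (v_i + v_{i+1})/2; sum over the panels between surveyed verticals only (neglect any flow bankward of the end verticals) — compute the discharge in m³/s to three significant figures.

1.20 m³/s

Panel 1-2: Δb = 0.4 m, d̄ = (0.00+0.50)/2 = 0.25, v̄ = (0.00+0.27)/2 = 0.135 → q = 0.4×0.25×0.135 = 0.01350 m³/s
Panel 2-3: Δb = 0.75 m, d̄ = (0.50+0.62)/2 = 0.56, v̄ = (0.27+0.31)/2 = 0.29 → q = 0.75×0.56×0.29 = 0.1218 m³/s
Panel 3-4: Δb = 0.59 m, d̄ = (0.62+1.03)/2 = 0.825, v̄ = (0.31+0.36)/2 = 0.335 → q = 0.59×0.825×0.335 = 0.1631 m³/s
Panel 4-5: Δb = 1.15 m, d̄ = (1.03+0.78)/2 = 0.905, v̄ = (0.36+0.35)/2 = 0.355 → q = 1.15×0.905×0.355 = 0.3695 m³/s
Panel 5-6: Δb = 2.25 m, d̄ = (0.78+0.61)/2 = 0.695, v̄ = (0.35+0.30)/2 = 0.325 → q = 2.25×0.695×0.325 = 0.5082 m³/s
Panel 6-7: Δb = 0.63 m, d̄ = (0.61+0.00)/2 = 0.305, v̄ = (0.30+0.00)/2 = 0.15 → q = 0.63×0.305×0.15 = 0.02882 m³/s
Q = Σ q = 1.205 m³/s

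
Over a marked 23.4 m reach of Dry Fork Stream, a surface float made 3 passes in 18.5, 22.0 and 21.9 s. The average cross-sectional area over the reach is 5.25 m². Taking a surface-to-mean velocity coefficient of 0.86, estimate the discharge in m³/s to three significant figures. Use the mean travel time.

t̄ = (18.5 + 22.0 + 21.9) / 3 = 20.8 s
v_surface = L / t̄ = 23.4 / 20.8 = 1.125 m/s
v_mean = 0.86 × 1.125 = 0.9675 m/s
Q = A × v_mean = 5.25 × 0.9675 = 5.079 m³/s

5.08 m³/s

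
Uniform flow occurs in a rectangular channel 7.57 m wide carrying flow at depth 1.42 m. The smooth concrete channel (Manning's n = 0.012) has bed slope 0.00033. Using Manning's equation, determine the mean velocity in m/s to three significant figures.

A = b·y = 7.57 × 1.42 = 10.75 m²
P = b + 2y = 7.57 + 2×1.42 = 10.41 m
R = A/P = 10.75/10.41 = 1.033 m
Q = (1/n)·A·R^(2/3)·S^(1/2) = (1/0.012) × 10.75 × 1.033^(2/3) × 0.00033^(1/2) = 16.62 m³/s
V = Q/A = 16.62/10.75 = 1.547 m/s

1.55 m/s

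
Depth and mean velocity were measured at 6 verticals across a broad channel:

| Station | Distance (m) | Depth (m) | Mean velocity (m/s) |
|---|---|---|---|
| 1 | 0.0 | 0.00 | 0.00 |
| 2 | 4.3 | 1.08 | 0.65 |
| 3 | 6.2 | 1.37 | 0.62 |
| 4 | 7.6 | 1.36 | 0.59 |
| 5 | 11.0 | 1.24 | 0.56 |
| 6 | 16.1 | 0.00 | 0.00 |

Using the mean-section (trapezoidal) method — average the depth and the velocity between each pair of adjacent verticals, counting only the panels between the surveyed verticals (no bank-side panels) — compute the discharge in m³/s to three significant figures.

6.82 m³/s

Panel 1-2: Δb = 4.3 m, d̄ = (0.00+1.08)/2 = 0.54, v̄ = (0.00+0.65)/2 = 0.325 → q = 4.3×0.54×0.325 = 0.7547 m³/s
Panel 2-3: Δb = 1.9 m, d̄ = (1.08+1.37)/2 = 1.225, v̄ = (0.65+0.62)/2 = 0.635 → q = 1.9×1.225×0.635 = 1.478 m³/s
Panel 3-4: Δb = 1.4 m, d̄ = (1.37+1.36)/2 = 1.365, v̄ = (0.62+0.59)/2 = 0.605 → q = 1.4×1.365×0.605 = 1.156 m³/s
Panel 4-5: Δb = 3.4 m, d̄ = (1.36+1.24)/2 = 1.3, v̄ = (0.59+0.56)/2 = 0.575 → q = 3.4×1.3×0.575 = 2.542 m³/s
Panel 5-6: Δb = 5.1 m, d̄ = (1.24+0.00)/2 = 0.62, v̄ = (0.56+0.00)/2 = 0.28 → q = 5.1×0.62×0.28 = 0.8854 m³/s
Q = Σ q = 6.816 m³/s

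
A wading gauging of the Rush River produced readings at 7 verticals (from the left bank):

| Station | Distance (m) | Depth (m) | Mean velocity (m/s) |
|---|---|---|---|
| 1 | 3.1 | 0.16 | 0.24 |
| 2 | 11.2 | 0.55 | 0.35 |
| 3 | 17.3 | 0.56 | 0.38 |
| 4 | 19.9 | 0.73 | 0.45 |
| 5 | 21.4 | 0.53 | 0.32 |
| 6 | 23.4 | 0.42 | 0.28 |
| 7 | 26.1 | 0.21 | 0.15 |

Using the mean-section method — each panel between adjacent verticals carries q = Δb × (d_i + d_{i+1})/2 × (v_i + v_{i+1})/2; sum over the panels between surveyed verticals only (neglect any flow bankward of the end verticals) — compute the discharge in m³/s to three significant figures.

3.61 m³/s

Panel 1-2: Δb = 8.1 m, d̄ = (0.16+0.55)/2 = 0.355, v̄ = (0.24+0.35)/2 = 0.295 → q = 8.1×0.355×0.295 = 0.8483 m³/s
Panel 2-3: Δb = 6.1 m, d̄ = (0.55+0.56)/2 = 0.555, v̄ = (0.35+0.38)/2 = 0.365 → q = 6.1×0.555×0.365 = 1.236 m³/s
Panel 3-4: Δb = 2.6 m, d̄ = (0.56+0.73)/2 = 0.645, v̄ = (0.38+0.45)/2 = 0.415 → q = 2.6×0.645×0.415 = 0.6960 m³/s
Panel 4-5: Δb = 1.5 m, d̄ = (0.73+0.53)/2 = 0.63, v̄ = (0.45+0.32)/2 = 0.385 → q = 1.5×0.63×0.385 = 0.3638 m³/s
Panel 5-6: Δb = 2 m, d̄ = (0.53+0.42)/2 = 0.475, v̄ = (0.32+0.28)/2 = 0.3 → q = 2×0.475×0.3 = 0.2850 m³/s
Panel 6-7: Δb = 2.7 m, d̄ = (0.42+0.21)/2 = 0.315, v̄ = (0.28+0.15)/2 = 0.215 → q = 2.7×0.315×0.215 = 0.1829 m³/s
Q = Σ q = 3.612 m³/s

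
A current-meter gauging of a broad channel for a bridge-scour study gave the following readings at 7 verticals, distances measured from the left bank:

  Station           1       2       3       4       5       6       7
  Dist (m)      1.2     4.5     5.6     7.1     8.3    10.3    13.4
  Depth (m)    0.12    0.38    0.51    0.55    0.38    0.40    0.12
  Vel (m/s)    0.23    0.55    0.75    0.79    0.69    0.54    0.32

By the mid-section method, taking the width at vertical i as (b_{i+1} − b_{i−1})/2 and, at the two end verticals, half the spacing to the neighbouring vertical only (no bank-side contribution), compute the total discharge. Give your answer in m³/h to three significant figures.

w_1 = (4.5 − 1.2)/2 = 1.65 m; q_1 = 0.23 × 0.12 × 1.65 = 0.04554 m³/s
w_2 = (5.6 − 1.2)/2 = 2.2 m; q_2 = 0.55 × 0.38 × 2.2 = 0.4598 m³/s
w_3 = (7.1 − 4.5)/2 = 1.3 m; q_3 = 0.75 × 0.51 × 1.3 = 0.4973 m³/s
w_4 = (8.3 − 5.6)/2 = 1.35 m; q_4 = 0.79 × 0.55 × 1.35 = 0.5866 m³/s
w_5 = (10.3 − 7.1)/2 = 1.6 m; q_5 = 0.69 × 0.38 × 1.6 = 0.4195 m³/s
w_6 = (13.4 − 8.3)/2 = 2.55 m; q_6 = 0.54 × 0.40 × 2.55 = 0.5508 m³/s
w_7 = (13.4 − 10.3)/2 = 1.55 m; q_7 = 0.32 × 0.12 × 1.55 = 0.05952 m³/s
Q = Σ qᵢ = 2.619 m³/s
= 2.619 × 3600 = 9428 m³/h

9430 m³/h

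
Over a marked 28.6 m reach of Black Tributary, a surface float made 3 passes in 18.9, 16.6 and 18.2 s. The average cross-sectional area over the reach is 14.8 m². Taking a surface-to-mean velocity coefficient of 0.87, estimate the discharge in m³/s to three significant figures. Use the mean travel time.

20.6 m³/s

t̄ = (18.9 + 16.6 + 18.2) / 3 = 17.9 s
v_surface = L / t̄ = 28.6 / 17.9 = 1.598 m/s
v_mean = 0.87 × 1.598 = 1.390 m/s
Q = A × v_mean = 14.8 × 1.390 = 20.57 m³/s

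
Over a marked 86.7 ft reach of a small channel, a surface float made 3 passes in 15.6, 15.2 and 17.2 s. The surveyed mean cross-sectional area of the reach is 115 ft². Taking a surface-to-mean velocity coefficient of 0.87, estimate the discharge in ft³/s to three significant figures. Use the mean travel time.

t̄ = (15.6 + 15.2 + 17.2) / 3 = 16 s
v_surface = L / t̄ = 86.7 / 16 = 5.419 ft/s
v_mean = 0.87 × 5.419 = 4.714 ft/s
Q = A × v_mean = 115 × 4.714 = 542.1 ft³/s

542 ft³/s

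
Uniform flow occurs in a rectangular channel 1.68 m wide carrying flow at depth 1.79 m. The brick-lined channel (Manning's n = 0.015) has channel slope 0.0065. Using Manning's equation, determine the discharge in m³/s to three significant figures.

11.1 m³/s

A = b·y = 1.68 × 1.79 = 3.007 m²
P = b + 2y = 1.68 + 2×1.79 = 5.260 m
R = A/P = 3.007/5.260 = 0.5717 m
Q = (1/n)·A·R^(2/3)·S^(1/2) = (1/0.015) × 3.007 × 0.5717^(2/3) × 0.0065^(1/2) = 11.13 m³/s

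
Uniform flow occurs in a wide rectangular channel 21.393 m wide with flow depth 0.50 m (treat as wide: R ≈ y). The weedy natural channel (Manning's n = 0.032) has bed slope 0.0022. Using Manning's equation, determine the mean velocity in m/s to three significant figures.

A = b·y = 21.393 × 0.50 = 10.70 m²
Wide channel: R ≈ y = 0.50 m
Q = (1/n)·A·R^(2/3)·S^(1/2) = (1/0.032) × 10.70 × 0.5000^(2/3) × 0.0022^(1/2) = 9.877 m³/s
V = Q/A = 9.877/10.70 = 0.9234 m/s

0.923 m/s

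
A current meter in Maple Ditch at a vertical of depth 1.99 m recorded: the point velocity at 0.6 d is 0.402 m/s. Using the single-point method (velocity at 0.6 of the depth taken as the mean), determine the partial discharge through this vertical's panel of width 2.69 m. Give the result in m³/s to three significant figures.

2.15 m³/s

v̄ = v₀.₆ = 0.402 m/s
q = v̄ × d × w = 0.4020 × 1.99 × 2.69 = 2.152 m³/s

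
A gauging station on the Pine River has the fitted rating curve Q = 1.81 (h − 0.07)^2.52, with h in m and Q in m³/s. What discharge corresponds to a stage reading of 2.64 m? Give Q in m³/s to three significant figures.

19.5 m³/s

Q = 1.81 × (2.64 − 0.07)^2.52 = 1.81 × 2.57^2.52 = 19.53 m³/s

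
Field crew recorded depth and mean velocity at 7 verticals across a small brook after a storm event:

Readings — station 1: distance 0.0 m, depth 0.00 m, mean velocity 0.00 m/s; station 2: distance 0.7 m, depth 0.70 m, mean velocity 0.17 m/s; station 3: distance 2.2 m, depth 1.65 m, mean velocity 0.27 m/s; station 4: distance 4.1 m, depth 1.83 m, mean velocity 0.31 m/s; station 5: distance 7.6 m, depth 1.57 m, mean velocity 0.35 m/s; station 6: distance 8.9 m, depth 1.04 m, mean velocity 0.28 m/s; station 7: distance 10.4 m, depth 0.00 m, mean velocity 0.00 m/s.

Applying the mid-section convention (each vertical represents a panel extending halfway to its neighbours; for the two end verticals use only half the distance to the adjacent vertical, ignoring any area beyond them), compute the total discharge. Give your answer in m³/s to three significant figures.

w_2 = (2.2 − 0.0)/2 = 1.1 m; q_2 = 0.17 × 0.70 × 1.1 = 0.1309 m³/s
w_3 = (4.1 − 0.7)/2 = 1.7 m; q_3 = 0.27 × 1.65 × 1.7 = 0.7574 m³/s
w_4 = (7.6 − 2.2)/2 = 2.7 m; q_4 = 0.31 × 1.83 × 2.7 = 1.532 m³/s
w_5 = (8.9 − 4.1)/2 = 2.4 m; q_5 = 0.35 × 1.57 × 2.4 = 1.319 m³/s
w_6 = (10.4 − 7.6)/2 = 1.4 m; q_6 = 0.28 × 1.04 × 1.4 = 0.4077 m³/s
Stations 1, 7 contribute zero (depth or velocity is 0).
Q = Σ qᵢ = 4.146 m³/s

4.15 m³/s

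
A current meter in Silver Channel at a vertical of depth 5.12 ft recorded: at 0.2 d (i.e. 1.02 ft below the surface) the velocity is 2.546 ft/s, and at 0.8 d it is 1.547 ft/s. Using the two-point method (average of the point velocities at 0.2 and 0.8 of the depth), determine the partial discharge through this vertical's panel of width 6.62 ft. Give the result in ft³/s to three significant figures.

v̄ = (2.546 + 1.547) / 2 = 2.047 ft/s
q = v̄ × d × w = 2.047 × 5.12 × 6.62 = 69.36 ft³/s

69.4 ft³/s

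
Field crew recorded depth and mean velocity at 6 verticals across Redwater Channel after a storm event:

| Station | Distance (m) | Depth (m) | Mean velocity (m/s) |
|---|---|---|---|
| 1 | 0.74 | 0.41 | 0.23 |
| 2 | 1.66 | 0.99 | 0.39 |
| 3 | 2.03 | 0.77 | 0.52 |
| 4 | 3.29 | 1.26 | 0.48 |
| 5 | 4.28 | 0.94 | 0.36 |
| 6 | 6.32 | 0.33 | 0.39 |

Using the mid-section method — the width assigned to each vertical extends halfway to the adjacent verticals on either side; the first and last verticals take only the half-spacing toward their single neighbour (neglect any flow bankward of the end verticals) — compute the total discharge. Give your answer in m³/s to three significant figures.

1.94 m³/s

w_1 = (1.66 − 0.74)/2 = 0.46 m; q_1 = 0.23 × 0.41 × 0.46 = 0.04338 m³/s
w_2 = (2.03 − 0.74)/2 = 0.645 m; q_2 = 0.39 × 0.99 × 0.645 = 0.2490 m³/s
w_3 = (3.29 − 1.66)/2 = 0.815 m; q_3 = 0.52 × 0.77 × 0.815 = 0.3263 m³/s
w_4 = (4.28 − 2.03)/2 = 1.125 m; q_4 = 0.48 × 1.26 × 1.125 = 0.6804 m³/s
w_5 = (6.32 − 3.29)/2 = 1.515 m; q_5 = 0.36 × 0.94 × 1.515 = 0.5127 m³/s
w_6 = (6.32 − 4.28)/2 = 1.02 m; q_6 = 0.39 × 0.33 × 1.02 = 0.1313 m³/s
Q = Σ qᵢ = 1.943 m³/s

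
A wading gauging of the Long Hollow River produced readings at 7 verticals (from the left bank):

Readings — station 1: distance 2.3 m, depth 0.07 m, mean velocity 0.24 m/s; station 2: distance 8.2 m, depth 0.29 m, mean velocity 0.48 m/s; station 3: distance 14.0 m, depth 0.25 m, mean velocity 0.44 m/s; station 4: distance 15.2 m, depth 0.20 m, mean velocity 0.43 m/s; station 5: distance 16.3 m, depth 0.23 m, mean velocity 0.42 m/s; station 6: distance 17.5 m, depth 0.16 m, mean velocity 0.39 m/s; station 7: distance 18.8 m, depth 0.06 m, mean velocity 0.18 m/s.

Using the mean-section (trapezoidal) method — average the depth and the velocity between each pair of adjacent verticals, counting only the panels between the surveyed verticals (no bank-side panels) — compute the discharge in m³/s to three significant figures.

1.46 m³/s

Panel 1-2: Δb = 5.9 m, d̄ = (0.07+0.29)/2 = 0.18, v̄ = (0.24+0.48)/2 = 0.36 → q = 5.9×0.18×0.36 = 0.3823 m³/s
Panel 2-3: Δb = 5.8 m, d̄ = (0.29+0.25)/2 = 0.27, v̄ = (0.48+0.44)/2 = 0.46 → q = 5.8×0.27×0.46 = 0.7204 m³/s
Panel 3-4: Δb = 1.2 m, d̄ = (0.25+0.20)/2 = 0.225, v̄ = (0.44+0.43)/2 = 0.435 → q = 1.2×0.225×0.435 = 0.1175 m³/s
Panel 4-5: Δb = 1.1 m, d̄ = (0.20+0.23)/2 = 0.215, v̄ = (0.43+0.42)/2 = 0.425 → q = 1.1×0.215×0.425 = 0.1005 m³/s
Panel 5-6: Δb = 1.2 m, d̄ = (0.23+0.16)/2 = 0.195, v̄ = (0.42+0.39)/2 = 0.405 → q = 1.2×0.195×0.405 = 0.09477 m³/s
Panel 6-7: Δb = 1.3 m, d̄ = (0.16+0.06)/2 = 0.11, v̄ = (0.39+0.18)/2 = 0.285 → q = 1.3×0.11×0.285 = 0.04076 m³/s
Q = Σ q = 1.456 m³/s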